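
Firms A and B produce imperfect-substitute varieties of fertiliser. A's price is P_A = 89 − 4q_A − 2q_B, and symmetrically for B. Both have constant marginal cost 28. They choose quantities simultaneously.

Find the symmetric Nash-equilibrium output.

6.1

Firm A's profit: π = q_A(89 − 4q_A − 2q_B) − 28q_A.
∂π/∂q_A = 61 − 8q_A − 2q_B = 0 ⇒ q_A = 7.625 − 0.25q_B.
Setting q_A = q_B in the reaction function: q_A = 7.625 − 0.25q_A, so q_A = 7.625 / 1.25 = 6.1.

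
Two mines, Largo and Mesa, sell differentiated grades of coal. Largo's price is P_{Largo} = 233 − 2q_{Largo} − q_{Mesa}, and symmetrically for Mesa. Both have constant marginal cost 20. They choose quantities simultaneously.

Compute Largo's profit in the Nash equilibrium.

3629.52

Mine Largo's profit: π = q_{Largo}(233 − 2q_{Largo} − q_{Mesa}) − 20q_{Largo}.
∂π/∂q_{Largo} = 213 − 4q_{Largo} − q_{Mesa} = 0 ⇒ q_{Largo} = 53.25 − 0.25q_{Mesa}.
Setting q_{Largo} = q_{Mesa} in the reaction function: q_{Largo} = 53.25 − 0.25q_{Largo}, so q_{Largo} = 53.25 / 1.25 = 42.6.
P_{Largo} = 233 − 2·42.6 − 42.6 = 105.2.
Profit = (105.2 − 20)·42.6 = 3629.52.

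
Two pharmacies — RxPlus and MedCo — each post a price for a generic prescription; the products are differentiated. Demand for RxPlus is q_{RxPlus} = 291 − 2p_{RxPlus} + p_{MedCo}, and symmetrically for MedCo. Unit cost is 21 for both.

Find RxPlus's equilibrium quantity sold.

RxPlus's profit: π = (p_{RxPlus} − 21)(291 − 2p_{RxPlus} + p_{MedCo}).
∂π/∂p_{RxPlus} = 333 − 4p_{RxPlus} + p_{MedCo} = 0 ⇒ p_{RxPlus} = 83.25 + 0.25p_{MedCo}.
Setting p_{RxPlus} = p_{MedCo} in the reaction function: p_{RxPlus} = 83.25 + 0.25p_{RxPlus}, so p_{RxPlus} = 83.25 / 0.75 = 111.
q_{RxPlus} = 291 − 2·111 + 111 = 180.

180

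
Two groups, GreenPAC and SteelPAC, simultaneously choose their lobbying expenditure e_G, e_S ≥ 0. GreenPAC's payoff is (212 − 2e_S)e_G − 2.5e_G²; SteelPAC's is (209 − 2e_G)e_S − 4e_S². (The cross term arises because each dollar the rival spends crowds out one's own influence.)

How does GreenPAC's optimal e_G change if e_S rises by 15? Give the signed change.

-6

Expanding GreenPAC's payoff: 212e_G − 2e_Se_G − 2.5e_G².
∂π/∂e_G = 212 − 2e_S − 5e_G = 0, so e_G = 42.4 − 0.4e_S.
The reaction-function slope is −0.4, so a 15-unit rise in e_S moves e_G by −0.4 × 15 = −6. GreenPAC's best response falls — the actions are strategic substitutes.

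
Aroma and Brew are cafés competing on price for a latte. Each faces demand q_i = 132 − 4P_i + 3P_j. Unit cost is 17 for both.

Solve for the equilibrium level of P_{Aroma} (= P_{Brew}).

40

Aroma's profit: π = (P_{Aroma} − 17)(132 − 4P_{Aroma} + 3P_{Brew}).
∂π/∂P_{Aroma} = 200 − 8P_{Aroma} + 3P_{Brew} = 0 ⇒ P_{Aroma} = 25 + 0.375P_{Brew}.
The game is symmetric, so in equilibrium P_{Brew} = P_{Aroma}: the reaction function gives 0.625P_{Aroma} = 25, hence P_{Aroma} = 40.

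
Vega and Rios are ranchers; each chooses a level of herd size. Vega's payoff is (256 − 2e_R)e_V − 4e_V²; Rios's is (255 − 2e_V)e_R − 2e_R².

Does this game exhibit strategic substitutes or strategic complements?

Expanding Vega's payoff: 256e_V − 2e_Re_V − 4e_V².
∂π/∂e_V = 256 − 2e_R − 8e_V = 0, so e_V = 32 − 0.25e_R.
The best-response slope de_V/de_R = −0.25 < 0: the reaction function is downward-sloping, so the choices are strategic substitutes.

strategic substitutes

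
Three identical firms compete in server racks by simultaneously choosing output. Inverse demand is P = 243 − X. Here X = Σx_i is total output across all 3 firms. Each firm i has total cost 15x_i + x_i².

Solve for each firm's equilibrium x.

A representative firm's profit is π_i = x_i(243 − X) − 15x_i − x_i², with X = x_i + Σ_{j≠i} x_j.
First-order condition: 228 − 4x_i − Σ_{j≠i} x_j = 0.
Imposing symmetry (x_j = x for all j) turns Σ_{j≠i} x_j into 2x, so 228 = 6x and x = 38.

38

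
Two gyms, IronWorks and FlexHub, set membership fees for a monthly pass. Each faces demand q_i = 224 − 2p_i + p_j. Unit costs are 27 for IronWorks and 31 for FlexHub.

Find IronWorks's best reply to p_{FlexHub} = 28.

76.5

IronWorks's profit: π = (p_{IronWorks} − 27)(224 − 2p_{IronWorks} + p_{FlexHub}).
∂π/∂p_{IronWorks} = 278 − 4p_{IronWorks} + p_{FlexHub} = 0 ⇒ p_{IronWorks} = 69.5 + 0.25p_{FlexHub}.
At p_{FlexHub} = 28: p_{IronWorks} = 69.5 + 0.25·28 = 76.5.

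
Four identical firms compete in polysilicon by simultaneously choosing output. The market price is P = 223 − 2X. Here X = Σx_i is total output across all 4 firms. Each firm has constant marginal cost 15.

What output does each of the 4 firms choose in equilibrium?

A representative firm's profit is π_i = x_i(223 − 2X) − 15x_i, with X = x_i + Σ_{j≠i} x_j.
First-order condition: 208 − 4x_i − 2Σ_{j≠i} x_j = 0.
In a symmetric equilibrium every firm chooses the same x, so Σ_{j≠i} x_j = 3x. The condition becomes 208 − 10x = 0, giving x = 208/10 = 20.8.

20.8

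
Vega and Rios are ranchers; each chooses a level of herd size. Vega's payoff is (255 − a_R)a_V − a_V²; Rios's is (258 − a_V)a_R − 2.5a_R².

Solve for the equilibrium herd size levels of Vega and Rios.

113, 29

Expanding Vega's payoff: 255a_V − a_Ra_V − a_V².
∂π/∂a_V = 255 − a_R − 2a_V = 0, so a_V = 127.5 − 0.5a_R.
Likewise for Rios: a_R = 51.6 − 0.2a_V.
Substituting the second reaction function into the first: a_V = 127.5 − 0.5(51.6 − 0.2a_V), which gives 0.9a_V = 101.7 ⇒ a_V = 113.
Then a_R = 51.6 − 0.2·113 = 29.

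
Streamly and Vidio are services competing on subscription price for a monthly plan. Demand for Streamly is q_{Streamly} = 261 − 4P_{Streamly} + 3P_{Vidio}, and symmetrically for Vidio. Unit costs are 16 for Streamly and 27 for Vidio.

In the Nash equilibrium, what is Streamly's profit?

10567.84

Streamly's profit: π = (P_{Streamly} − 16)(261 − 4P_{Streamly} + 3P_{Vidio}).
∂π/∂P_{Streamly} = 325 − 8P_{Streamly} + 3P_{Vidio} = 0 ⇒ P_{Streamly} = 40.625 + 0.375P_{Vidio}.
Similarly P_{Vidio} = 46.125 + 0.375P_{Streamly}.
Solving the two reaction functions simultaneously: (1 − (0.375)(0.375))P_{Streamly} = 40.625 + 0.375·46.125, so (55/64)P_{Streamly} = 3707/64 and P_{Streamly} = 67.4.
Then P_{Vidio} = 46.125 + 0.375·67.4 = 71.4.
q_{Streamly} = 261 − 4·67.4 + 3·71.4 = 205.6.
Profit = (67.4 − 16)·205.6 = 10567.84.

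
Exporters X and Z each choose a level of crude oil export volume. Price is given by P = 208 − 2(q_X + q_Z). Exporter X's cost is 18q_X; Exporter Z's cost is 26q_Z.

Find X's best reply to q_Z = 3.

46

Exporter X's profit: π = q_X(208 − 2(q_X + q_Z)) − 18q_X.
∂π/∂q_X = 190 − 4q_X − 2q_Z = 0, so q_X = 47.5 − 0.5q_Z.
At q_Z = 3: q_X = 47.5 − 0.5·3 = 46.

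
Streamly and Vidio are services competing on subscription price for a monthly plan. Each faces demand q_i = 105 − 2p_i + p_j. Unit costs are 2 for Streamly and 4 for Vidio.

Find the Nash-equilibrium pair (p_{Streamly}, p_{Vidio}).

36.6, 37.4

Streamly's profit: π = (p_{Streamly} − 2)(105 − 2p_{Streamly} + p_{Vidio}).
∂π/∂p_{Streamly} = 109 − 4p_{Streamly} + p_{Vidio} = 0 ⇒ p_{Streamly} = 27.25 + 0.25p_{Vidio}.
Similarly p_{Vidio} = 28.25 + 0.25p_{Streamly}.
Solving the two reaction functions simultaneously: (1 − (0.25)(0.25))p_{Streamly} = 27.25 + 0.25·28.25, so 0.9375p_{Streamly} = 34.3125 and p_{Streamly} = 36.6.
Then p_{Vidio} = 28.25 + 0.25·36.6 = 37.4.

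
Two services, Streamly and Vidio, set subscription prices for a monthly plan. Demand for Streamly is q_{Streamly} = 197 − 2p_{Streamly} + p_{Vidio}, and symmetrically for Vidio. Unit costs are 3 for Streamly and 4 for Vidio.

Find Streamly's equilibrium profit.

Streamly's profit: π = (p_{Streamly} − 3)(197 − 2p_{Streamly} + p_{Vidio}).
∂π/∂p_{Streamly} = 203 − 4p_{Streamly} + p_{Vidio} = 0 ⇒ p_{Streamly} = 50.75 + 0.25p_{Vidio}.
Similarly p_{Vidio} = 51.25 + 0.25p_{Streamly}.
Solving the two reaction functions simultaneously: (1 − (0.25)(0.25))p_{Streamly} = 50.75 + 0.25·51.25, so 0.9375p_{Streamly} = 63.5625 and p_{Streamly} = 67.8.
Then p_{Vidio} = 51.25 + 0.25·67.8 = 68.2.
q_{Streamly} = 197 − 2·67.8 + 68.2 = 129.6.
Profit = (67.8 − 3)·129.6 = 8398.08.

8398.08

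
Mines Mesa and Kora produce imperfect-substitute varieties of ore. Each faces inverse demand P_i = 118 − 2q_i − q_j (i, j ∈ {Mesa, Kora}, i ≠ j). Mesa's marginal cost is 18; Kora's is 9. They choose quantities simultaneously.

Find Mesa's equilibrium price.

56.8

Mine Mesa's profit: π = q_{Mesa}(118 − 2q_{Mesa} − q_{Kora}) − 18q_{Mesa}.
∂π/∂q_{Mesa} = 100 − 4q_{Mesa} − q_{Kora} = 0 ⇒ q_{Mesa} = 25 − 0.25q_{Kora}.
Similarly q_{Kora} = 27.25 − 0.25q_{Mesa}.
Solving the two reaction functions simultaneously: (1 − (−0.25)(−0.25))q_{Mesa} = 25 − 0.25·27.25, so 0.9375q_{Mesa} = 18.1875 and q_{Mesa} = 19.4.
Then q_{Kora} = 27.25 − 0.25·19.4 = 22.4.
P_{Mesa} = 118 − 2·19.4 − 22.4 = 56.8.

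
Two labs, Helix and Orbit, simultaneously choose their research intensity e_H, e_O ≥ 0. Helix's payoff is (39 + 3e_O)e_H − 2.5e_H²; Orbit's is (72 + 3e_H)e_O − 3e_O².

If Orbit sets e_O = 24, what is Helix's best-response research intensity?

22.2

Expanding Helix's payoff: 39e_H + 3e_Oe_H − 2.5e_H².
∂π/∂e_H = 39 + 3e_O − 5e_H = 0, so e_H = 7.8 + 0.6e_O.
At e_O = 24: e_H = 7.8 + 0.6·24 = 22.2.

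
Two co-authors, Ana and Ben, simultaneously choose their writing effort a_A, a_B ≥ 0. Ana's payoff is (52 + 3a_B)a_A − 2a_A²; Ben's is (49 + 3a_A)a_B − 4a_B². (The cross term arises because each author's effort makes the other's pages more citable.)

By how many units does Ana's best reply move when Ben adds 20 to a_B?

Expanding Ana's payoff: 52a_A + 3a_Ba_A − 2a_A².
∂π/∂a_A = 52 + 3a_B − 4a_A = 0, so a_A = 13 + 0.75a_B.
The reaction-function slope is 0.75, so a 20-unit rise in a_B moves a_A by 0.75 × 20 = 15. Ana's best response rises — the actions are strategic complements.

15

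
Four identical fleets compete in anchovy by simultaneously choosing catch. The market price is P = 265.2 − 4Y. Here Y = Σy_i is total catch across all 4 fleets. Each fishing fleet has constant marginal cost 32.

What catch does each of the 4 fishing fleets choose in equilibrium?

A representative fishing fleet's profit is π_i = y_i(265.2 − 4Y) − 32y_i, with Y = y_i + Σ_{j≠i} y_j.
First-order condition: 233.2 − 8y_i − 4Σ_{j≠i} y_j = 0.
Imposing symmetry (y_j = y for all j) turns Σ_{j≠i} y_j into 3y, so 233.2 = 20y and y = 11.66.

11.66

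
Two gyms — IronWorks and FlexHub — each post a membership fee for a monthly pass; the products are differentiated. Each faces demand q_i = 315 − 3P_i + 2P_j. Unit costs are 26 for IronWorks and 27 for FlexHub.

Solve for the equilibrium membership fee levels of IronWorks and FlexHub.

IronWorks's profit: π = (P_{IronWorks} − 26)(315 − 3P_{IronWorks} + 2P_{FlexHub}).
∂π/∂P_{IronWorks} = 393 − 6P_{IronWorks} + 2P_{FlexHub} = 0 ⇒ P_{IronWorks} = 65.5 + (1/3)P_{FlexHub}.
Similarly P_{FlexHub} = 66 + (1/3)P_{IronWorks}.
Substituting the second reaction function into the first: P_{IronWorks} = 65.5 + (1/3)(66 + (1/3)P_{IronWorks}), which gives (8/9)P_{IronWorks} = 87.5 ⇒ P_{IronWorks} = 98.4375.
Then P_{FlexHub} = 66 + (1/3)·98.4375 = 98.8125.

98.4375, 98.8125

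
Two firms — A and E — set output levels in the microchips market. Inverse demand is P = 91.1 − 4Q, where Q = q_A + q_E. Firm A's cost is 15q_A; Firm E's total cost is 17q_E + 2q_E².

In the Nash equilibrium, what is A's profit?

Firm A's profit: π = q_A(91.1 − 4(q_A + q_E)) − 15q_A.
∂π/∂q_A = 76.1 − 8q_A − 4q_E = 0, so q_A = 9.5125 − 0.5q_E.
For E: ∂π/∂q_E = 74.1 − 12q_E − 4q_A = 0 ⇒ q_E = 6.175 − (1/3)q_A.
Plugging q_E into A's best response: q_A = 9.5125 − 0.5(6.175 − (1/3)q_A) ⇒ (5/6)q_A = 6.425, so q_A = 7.71.
Then q_E = 6.175 − (1/3)·7.71 = 3.605.
Price P = 91.1 − 4·11.315 = 45.84.
A's profit: (45.84 − 15)·7.71 = 237.7764.

237.7764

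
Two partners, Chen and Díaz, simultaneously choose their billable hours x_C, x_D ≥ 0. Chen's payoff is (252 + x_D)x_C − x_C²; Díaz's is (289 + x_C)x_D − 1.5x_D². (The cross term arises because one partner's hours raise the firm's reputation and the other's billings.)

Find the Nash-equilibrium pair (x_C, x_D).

Expanding Chen's payoff: 252x_C + x_Dx_C − x_C².
∂π/∂x_C = 252 + x_D − 2x_C = 0, so x_C = 126 + 0.5x_D.
Likewise for Díaz: x_D = 289/3 + (1/3)x_C.
Plugging x_D into Chen's best response: x_C = 126 + 0.5(289/3 + (1/3)x_C) ⇒ (5/6)x_C = 1045/6, so x_C = 209.
Then x_D = 289/3 + (1/3)·209 = 166.

209, 166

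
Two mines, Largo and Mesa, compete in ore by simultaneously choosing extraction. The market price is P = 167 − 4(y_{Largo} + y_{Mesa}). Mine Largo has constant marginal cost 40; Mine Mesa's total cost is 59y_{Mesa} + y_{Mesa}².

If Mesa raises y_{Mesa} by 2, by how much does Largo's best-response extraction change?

Mine Largo's profit: π = y_{Largo}(167 − 4(y_{Largo} + y_{Mesa})) − 40y_{Largo}.
∂π/∂y_{Largo} = 127 − 8y_{Largo} − 4y_{Mesa} = 0, so y_{Largo} = 15.875 − 0.5y_{Mesa}.
The reaction-function slope is −0.5, so a 2-unit rise in y_{Mesa} moves y_{Largo} by −0.5 × 2 = −1. Largo's best response falls — the actions are strategic substitutes.

-1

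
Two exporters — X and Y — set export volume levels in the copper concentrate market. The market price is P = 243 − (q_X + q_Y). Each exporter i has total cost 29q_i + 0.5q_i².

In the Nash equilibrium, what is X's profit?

4293.375

Exporter X's profit: π = q_X(243 − (q_X + q_Y)) − 29q_X − 0.5q_X².
∂π/∂q_X = 214 − 3q_X − q_Y = 0, so q_X = 214/3 − (1/3)q_Y.
The game is symmetric, so in equilibrium q_Y = q_X: the reaction function gives (4/3)q_X = 214/3, hence q_X = 53.5.
Price P = 243 − 107 = 136.
X's profit: (136 − 29)·53.5 − 0.5(53.5)² = 4293.375.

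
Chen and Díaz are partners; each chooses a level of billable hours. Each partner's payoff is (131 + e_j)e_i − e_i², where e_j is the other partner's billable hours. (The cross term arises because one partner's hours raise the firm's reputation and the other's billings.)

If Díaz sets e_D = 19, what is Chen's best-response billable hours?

Chen's payoff is (131 + e_D)e_C − e_C².
∂π/∂e_C = 131 + e_D − 2e_C = 0, so e_C = 65.5 + 0.5e_D.
At e_D = 19: e_C = 65.5 + 0.5·19 = 75.

75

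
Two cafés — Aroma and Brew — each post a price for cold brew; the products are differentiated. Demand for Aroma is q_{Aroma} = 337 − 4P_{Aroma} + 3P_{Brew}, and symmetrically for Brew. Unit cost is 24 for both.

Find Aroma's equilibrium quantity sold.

250.4

Aroma's profit: π = (P_{Aroma} − 24)(337 − 4P_{Aroma} + 3P_{Brew}).
∂π/∂P_{Aroma} = 433 − 8P_{Aroma} + 3P_{Brew} = 0 ⇒ P_{Aroma} = 54.125 + 0.375P_{Brew}.
By symmetry P_{Brew} = P_{Aroma}; substituting into the reaction function, 0.625P_{Aroma} = 54.125 and P_{Aroma} = 86.6.
q_{Aroma} = 337 − 4·86.6 + 3·86.6 = 250.4.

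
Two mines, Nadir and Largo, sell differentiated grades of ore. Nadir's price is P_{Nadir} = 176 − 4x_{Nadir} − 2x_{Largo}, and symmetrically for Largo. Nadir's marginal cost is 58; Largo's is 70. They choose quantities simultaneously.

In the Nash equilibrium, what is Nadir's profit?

Mine Nadir's profit: π = x_{Nadir}(176 − 4x_{Nadir} − 2x_{Largo}) − 58x_{Nadir}.
∂π/∂x_{Nadir} = 118 − 8x_{Nadir} − 2x_{Largo} = 0 ⇒ x_{Nadir} = 14.75 − 0.25x_{Largo}.
Similarly x_{Largo} = 13.25 − 0.25x_{Nadir}.
Solving the two reaction functions simultaneously: (1 − (−0.25)(−0.25))x_{Nadir} = 14.75 − 0.25·13.25, so 0.9375x_{Nadir} = 11.4375 and x_{Nadir} = 12.2.
Then x_{Largo} = 13.25 − 0.25·12.2 = 10.2.
P_{Nadir} = 176 − 4·12.2 − 2·10.2 = 106.8.
Profit = (106.8 − 58)·12.2 = 595.36.

595.36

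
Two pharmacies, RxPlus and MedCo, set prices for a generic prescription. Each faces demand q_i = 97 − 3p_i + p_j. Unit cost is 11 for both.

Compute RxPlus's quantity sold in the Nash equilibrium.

45

RxPlus's profit: π = (p_{RxPlus} − 11)(97 − 3p_{RxPlus} + p_{MedCo}).
∂π/∂p_{RxPlus} = 130 − 6p_{RxPlus} + p_{MedCo} = 0 ⇒ p_{RxPlus} = 65/3 + (1/6)p_{MedCo}.
Setting p_{RxPlus} = p_{MedCo} in the reaction function: p_{RxPlus} = 65/3 + (1/6)p_{RxPlus}, so p_{RxPlus} = (65/3) / (5/6) = 26.
q_{RxPlus} = 97 − 3·26 + 26 = 45.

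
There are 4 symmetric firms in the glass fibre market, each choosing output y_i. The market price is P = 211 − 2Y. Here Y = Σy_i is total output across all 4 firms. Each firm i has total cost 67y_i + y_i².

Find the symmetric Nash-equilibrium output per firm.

12

A representative firm's profit is π_i = y_i(211 − 2Y) − 67y_i − y_i², with Y = y_i + Σ_{j≠i} y_j.
First-order condition: 144 − 6y_i − 2Σ_{j≠i} y_j = 0.
With identical firms, set every y_j = y: then 144 − 6y − 6y = 0, i.e. y = 144/12 = 12.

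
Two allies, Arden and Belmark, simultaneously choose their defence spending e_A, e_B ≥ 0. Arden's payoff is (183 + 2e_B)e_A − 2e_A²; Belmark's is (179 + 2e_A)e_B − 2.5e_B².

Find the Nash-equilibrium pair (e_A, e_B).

Expanding Arden's payoff: 183e_A + 2e_Be_A − 2e_A².
∂π/∂e_A = 183 + 2e_B − 4e_A = 0, so e_A = 45.75 + 0.5e_B.
Likewise for Belmark: e_B = 35.8 + 0.4e_A.
Solving the two reaction functions simultaneously: (1 − (0.5)(0.4))e_A = 45.75 + 0.5·35.8, so 0.8e_A = 63.65 and e_A = 79.5625.
Then e_B = 35.8 + 0.4·79.5625 = 67.625.

79.5625, 67.625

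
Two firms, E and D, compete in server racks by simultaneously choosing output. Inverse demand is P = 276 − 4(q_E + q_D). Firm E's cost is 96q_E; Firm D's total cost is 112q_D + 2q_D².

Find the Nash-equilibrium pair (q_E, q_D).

Firm E's profit: π = q_E(276 − 4(q_E + q_D)) − 96q_E.
∂π/∂q_E = 180 − 8q_E − 4q_D = 0, so q_E = 22.5 − 0.5q_D.
For D: ∂π/∂q_D = 164 − 12q_D − 4q_E = 0 ⇒ q_D = 41/3 − (1/3)q_E.
Substituting the second reaction function into the first: q_E = 22.5 − 0.5(41/3 − (1/3)q_E), which gives (5/6)q_E = 47/3 ⇒ q_E = 18.8.
Then q_D = 41/3 − (1/3)·18.8 = 7.4.

18.8, 7.4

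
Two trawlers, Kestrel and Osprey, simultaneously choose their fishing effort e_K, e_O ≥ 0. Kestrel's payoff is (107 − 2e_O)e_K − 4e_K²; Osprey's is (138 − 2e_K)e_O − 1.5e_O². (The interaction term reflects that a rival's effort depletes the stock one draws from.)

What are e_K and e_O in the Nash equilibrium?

Expanding Kestrel's payoff: 107e_K − 2e_Oe_K − 4e_K².
∂π/∂e_K = 107 − 2e_O − 8e_K = 0, so e_K = 13.375 − 0.25e_O.
Likewise for Osprey: e_O = 46 − (2/3)e_K.
Solving the two reaction functions simultaneously: (1 − (−0.25)(−2/3))e_K = 13.375 − 0.25·46, so (5/6)e_K = 1.875 and e_K = 2.25.
Then e_O = 46 − (2/3)·2.25 = 44.5.

2.25, 44.5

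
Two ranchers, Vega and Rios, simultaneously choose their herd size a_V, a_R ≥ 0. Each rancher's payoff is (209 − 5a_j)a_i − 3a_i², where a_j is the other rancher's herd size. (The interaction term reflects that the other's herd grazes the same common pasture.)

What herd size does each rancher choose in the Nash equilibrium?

19

Vega's payoff is (209 − 5a_R)a_V − 3a_V².
∂π/∂a_V = 209 − 5a_R − 6a_V = 0, so a_V = 209/6 − (5/6)a_R.
By symmetry a_R = a_V; substituting into the reaction function, (11/6)a_V = 209/6 and a_V = 19.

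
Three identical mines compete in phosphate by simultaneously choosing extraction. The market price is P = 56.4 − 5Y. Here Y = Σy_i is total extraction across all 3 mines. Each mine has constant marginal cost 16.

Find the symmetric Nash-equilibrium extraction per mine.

A representative mine's profit is π_i = y_i(56.4 − 5Y) − 16y_i, with Y = y_i + Σ_{j≠i} y_j.
First-order condition: 40.4 − 10y_i − 5Σ_{j≠i} y_j = 0.
Imposing symmetry (y_j = y for all j) turns Σ_{j≠i} y_j into 2y, so 40.4 = 20y and y = 2.02.

2.02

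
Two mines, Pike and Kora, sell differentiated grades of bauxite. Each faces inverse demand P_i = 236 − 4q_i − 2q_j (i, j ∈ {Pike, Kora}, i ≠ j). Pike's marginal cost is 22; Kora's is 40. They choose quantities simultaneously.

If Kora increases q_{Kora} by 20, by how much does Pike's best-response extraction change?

-5

Mine Pike's profit: π = q_{Pike}(236 − 4q_{Pike} − 2q_{Kora}) − 22q_{Pike}.
∂π/∂q_{Pike} = 214 − 8q_{Pike} − 2q_{Kora} = 0 ⇒ q_{Pike} = 26.75 − 0.25q_{Kora}.
The reaction-function slope is −0.25, so a 20-unit rise in q_{Kora} moves q_{Pike} by −0.25 × 20 = −5. Pike's best response falls — the actions are strategic substitutes.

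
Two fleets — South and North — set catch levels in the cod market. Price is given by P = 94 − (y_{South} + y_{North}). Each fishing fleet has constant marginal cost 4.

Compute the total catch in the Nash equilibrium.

60

Fishing fleet South's profit: π = y_{South}(94 − (y_{South} + y_{North})) − 4y_{South}.
∂π/∂y_{South} = 90 − 2y_{South} − y_{North} = 0, so y_{South} = 45 − 0.5y_{North}.
Setting y_{South} = y_{North} in the reaction function: y_{South} = 45 − 0.5y_{South}, so y_{South} = 45 / 1.5 = 30.
Total catch: 30 + 30 = 60.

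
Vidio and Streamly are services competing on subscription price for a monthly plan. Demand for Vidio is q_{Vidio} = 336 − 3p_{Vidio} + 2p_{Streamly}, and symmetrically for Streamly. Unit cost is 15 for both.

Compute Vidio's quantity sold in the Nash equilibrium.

Vidio's profit: π = (p_{Vidio} − 15)(336 − 3p_{Vidio} + 2p_{Streamly}).
∂π/∂p_{Vidio} = 381 − 6p_{Vidio} + 2p_{Streamly} = 0 ⇒ p_{Vidio} = 63.5 + (1/3)p_{Streamly}.
Setting p_{Vidio} = p_{Streamly} in the reaction function: p_{Vidio} = 63.5 + (1/3)p_{Vidio}, so p_{Vidio} = 63.5 / (2/3) = 95.25.
q_{Vidio} = 336 − 3·95.25 + 2·95.25 = 240.75.

240.75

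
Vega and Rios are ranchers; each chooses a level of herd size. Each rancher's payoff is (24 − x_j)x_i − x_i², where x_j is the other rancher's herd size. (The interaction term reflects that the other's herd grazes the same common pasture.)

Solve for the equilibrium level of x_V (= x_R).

Vega's payoff is (24 − x_R)x_V − x_V².
∂π/∂x_V = 24 − x_R − 2x_V = 0, so x_V = 12 − 0.5x_R.
Setting x_V = x_R in the reaction function: x_V = 12 − 0.5x_V, so x_V = 12 / 1.5 = 8.

8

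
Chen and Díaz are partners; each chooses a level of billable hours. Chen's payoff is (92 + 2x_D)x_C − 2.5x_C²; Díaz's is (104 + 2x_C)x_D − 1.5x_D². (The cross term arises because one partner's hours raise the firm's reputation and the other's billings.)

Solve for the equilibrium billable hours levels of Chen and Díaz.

Expanding Chen's payoff: 92x_C + 2x_Dx_C − 2.5x_C².
∂π/∂x_C = 92 + 2x_D − 5x_C = 0, so x_C = 18.4 + 0.4x_D.
Likewise for Díaz: x_D = 104/3 + (2/3)x_C.
Plugging x_D into Chen's best response: x_C = 18.4 + 0.4(104/3 + (2/3)x_C) ⇒ (11/15)x_C = 484/15, so x_C = 44.
Then x_D = 104/3 + (2/3)·44 = 64.

44, 64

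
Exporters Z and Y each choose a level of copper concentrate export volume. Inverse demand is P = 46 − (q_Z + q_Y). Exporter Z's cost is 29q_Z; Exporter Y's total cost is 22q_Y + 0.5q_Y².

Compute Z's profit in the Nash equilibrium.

29.16

Exporter Z's profit: π = q_Z(46 − (q_Z + q_Y)) − 29q_Z.
∂π/∂q_Z = 17 − 2q_Z − q_Y = 0, so q_Z = 8.5 − 0.5q_Y.
For Y: ∂π/∂q_Y = 24 − 3q_Y − q_Z = 0 ⇒ q_Y = 8 − (1/3)q_Z.
Solving the two reaction functions simultaneously: (1 − (−0.5)(−1/3))q_Z = 8.5 − 0.5·8, so (5/6)q_Z = 4.5 and q_Z = 5.4.
Then q_Y = 8 − (1/3)·5.4 = 6.2.
Price P = 46 − 11.6 = 34.4.
Z's profit: (34.4 − 29)·5.4 = 29.16.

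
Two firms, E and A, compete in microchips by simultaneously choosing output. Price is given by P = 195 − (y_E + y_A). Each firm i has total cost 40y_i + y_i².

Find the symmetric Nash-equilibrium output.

Firm E's profit: π = y_E(195 − (y_E + y_A)) − 40y_E − y_E².
∂π/∂y_E = 155 − 4y_E − y_A = 0, so y_E = 38.75 − 0.25y_A.
Setting y_E = y_A in the reaction function: y_E = 38.75 − 0.25y_E, so y_E = 38.75 / 1.25 = 31.

31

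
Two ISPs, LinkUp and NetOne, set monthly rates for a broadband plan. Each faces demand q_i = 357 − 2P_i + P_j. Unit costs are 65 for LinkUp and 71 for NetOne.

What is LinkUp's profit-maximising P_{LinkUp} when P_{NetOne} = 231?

LinkUp's profit: π = (P_{LinkUp} − 65)(357 − 2P_{LinkUp} + P_{NetOne}).
∂π/∂P_{LinkUp} = 487 − 4P_{LinkUp} + P_{NetOne} = 0 ⇒ P_{LinkUp} = 121.75 + 0.25P_{NetOne}.
At P_{NetOne} = 231: P_{LinkUp} = 121.75 + 0.25·231 = 179.5.

179.5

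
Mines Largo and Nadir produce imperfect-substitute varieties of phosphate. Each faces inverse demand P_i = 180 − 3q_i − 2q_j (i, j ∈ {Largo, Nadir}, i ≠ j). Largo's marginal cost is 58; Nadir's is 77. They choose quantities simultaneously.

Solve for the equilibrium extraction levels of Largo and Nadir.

16.4375, 11.6875

Mine Largo's profit: π = q_{Largo}(180 − 3q_{Largo} − 2q_{Nadir}) − 58q_{Largo}.
∂π/∂q_{Largo} = 122 − 6q_{Largo} − 2q_{Nadir} = 0 ⇒ q_{Largo} = 61/3 − (1/3)q_{Nadir}.
Similarly q_{Nadir} = 103/6 − (1/3)q_{Largo}.
Substituting the second reaction function into the first: q_{Largo} = 61/3 − (1/3)(103/6 − (1/3)q_{Largo}), which gives (8/9)q_{Largo} = 263/18 ⇒ q_{Largo} = 16.4375.
Then q_{Nadir} = 103/6 − (1/3)·16.4375 = 11.6875.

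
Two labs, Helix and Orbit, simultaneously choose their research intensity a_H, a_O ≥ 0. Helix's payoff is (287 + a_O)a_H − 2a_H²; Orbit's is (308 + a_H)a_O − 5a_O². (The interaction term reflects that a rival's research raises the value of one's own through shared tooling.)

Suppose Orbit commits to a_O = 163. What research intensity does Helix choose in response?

112.5

Expanding Helix's payoff: 287a_H + a_Oa_H − 2a_H².
∂π/∂a_H = 287 + a_O − 4a_H = 0, so a_H = 71.75 + 0.25a_O.
At a_O = 163: a_H = 71.75 + 0.25·163 = 112.5.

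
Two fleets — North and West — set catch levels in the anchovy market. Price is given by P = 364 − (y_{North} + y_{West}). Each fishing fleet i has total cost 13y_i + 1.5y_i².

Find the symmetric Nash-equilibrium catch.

Fishing fleet North's profit: π = y_{North}(364 − (y_{North} + y_{West})) − 13y_{North} − 1.5y_{North}².
∂π/∂y_{North} = 351 − 5y_{North} − y_{West} = 0, so y_{North} = 70.2 − 0.2y_{West}.
The game is symmetric, so in equilibrium y_{West} = y_{North}: the reaction function gives 1.2y_{North} = 70.2, hence y_{North} = 58.5.

58.5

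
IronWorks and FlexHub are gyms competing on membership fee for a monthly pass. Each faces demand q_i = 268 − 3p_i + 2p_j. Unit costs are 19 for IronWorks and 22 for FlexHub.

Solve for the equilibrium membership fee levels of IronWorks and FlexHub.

IronWorks's profit: π = (p_{IronWorks} − 19)(268 − 3p_{IronWorks} + 2p_{FlexHub}).
∂π/∂p_{IronWorks} = 325 − 6p_{IronWorks} + 2p_{FlexHub} = 0 ⇒ p_{IronWorks} = 325/6 + (1/3)p_{FlexHub}.
Similarly p_{FlexHub} = 167/3 + (1/3)p_{IronWorks}.
Plugging p_{FlexHub} into IronWorks's best response: p_{IronWorks} = 325/6 + (1/3)(167/3 + (1/3)p_{IronWorks}) ⇒ (8/9)p_{IronWorks} = 1309/18, so p_{IronWorks} = 81.8125.
Then p_{FlexHub} = 167/3 + (1/3)·81.8125 = 82.9375.

81.8125, 82.9375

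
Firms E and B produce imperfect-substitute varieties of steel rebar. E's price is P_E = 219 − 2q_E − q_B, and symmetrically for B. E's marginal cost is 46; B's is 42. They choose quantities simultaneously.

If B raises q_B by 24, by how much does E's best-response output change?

Firm E's profit: π = q_E(219 − 2q_E − q_B) − 46q_E.
∂π/∂q_E = 173 − 4q_E − q_B = 0 ⇒ q_E = 43.25 − 0.25q_B.
The reaction-function slope is −0.25, so a 24-unit rise in q_B moves q_E by −0.25 × 24 = −6. E's best response falls — the actions are strategic substitutes.

-6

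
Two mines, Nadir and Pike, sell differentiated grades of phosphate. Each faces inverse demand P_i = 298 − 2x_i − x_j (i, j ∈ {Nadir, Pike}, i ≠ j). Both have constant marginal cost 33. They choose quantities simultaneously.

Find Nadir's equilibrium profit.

Mine Nadir's profit: π = x_{Nadir}(298 − 2x_{Nadir} − x_{Pike}) − 33x_{Nadir}.
∂π/∂x_{Nadir} = 265 − 4x_{Nadir} − x_{Pike} = 0 ⇒ x_{Nadir} = 66.25 − 0.25x_{Pike}.
By symmetry x_{Pike} = x_{Nadir}; substituting into the reaction function, 1.25x_{Nadir} = 66.25 and x_{Nadir} = 53.
P_{Nadir} = 298 − 2·53 − 53 = 139.
Profit = (139 − 33)·53 = 5618.

5618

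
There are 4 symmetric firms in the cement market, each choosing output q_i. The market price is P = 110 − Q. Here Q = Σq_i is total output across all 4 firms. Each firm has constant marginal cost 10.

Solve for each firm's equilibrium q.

A representative firm's profit is π_i = q_i(110 − Q) − 10q_i, with Q = q_i + Σ_{j≠i} q_j.
First-order condition: 100 − 2q_i − Σ_{j≠i} q_j = 0.
Imposing symmetry (q_j = q for all j) turns Σ_{j≠i} q_j into 3q, so 100 = 5q and q = 20.

20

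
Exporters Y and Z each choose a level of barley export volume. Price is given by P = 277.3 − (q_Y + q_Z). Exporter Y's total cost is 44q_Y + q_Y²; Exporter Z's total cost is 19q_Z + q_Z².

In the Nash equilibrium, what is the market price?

Exporter Y's profit: π = q_Y(277.3 − (q_Y + q_Z)) − 44q_Y − q_Y².
∂π/∂q_Y = 233.3 − 4q_Y − q_Z = 0, so q_Y = 58.325 − 0.25q_Z.
By the same steps for Z: q_Z = 64.575 − 0.25q_Y.
Solving the two reaction functions simultaneously: (1 − (−0.25)(−0.25))q_Y = 58.325 − 0.25·64.575, so 0.9375q_Y = 6749/160 and q_Y = 6749/150.
Then q_Z = 64.575 − 0.25·(6749/150) = 7999/150.
Equilibrium price: P = 277.3 − 98.32 = 178.98.

178.98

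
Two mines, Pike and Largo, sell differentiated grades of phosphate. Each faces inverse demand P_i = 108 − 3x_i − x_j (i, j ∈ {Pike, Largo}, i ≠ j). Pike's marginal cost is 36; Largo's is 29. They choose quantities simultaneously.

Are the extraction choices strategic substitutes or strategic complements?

Mine Pike's profit: π = x_{Pike}(108 − 3x_{Pike} − x_{Largo}) − 36x_{Pike}.
∂π/∂x_{Pike} = 72 − 6x_{Pike} − x_{Largo} = 0 ⇒ x_{Pike} = 12 − (1/6)x_{Largo}.
The best-response slope dx_{Pike}/dx_{Largo} = −1/6 < 0: the reaction function is downward-sloping, so the choices are strategic substitutes.

strategic substitutes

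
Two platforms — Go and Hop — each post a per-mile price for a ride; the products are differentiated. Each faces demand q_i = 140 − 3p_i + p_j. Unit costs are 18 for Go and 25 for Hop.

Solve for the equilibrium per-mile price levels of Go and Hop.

39.4, 42.4

Go's profit: π = (p_{Go} − 18)(140 − 3p_{Go} + p_{Hop}).
∂π/∂p_{Go} = 194 − 6p_{Go} + p_{Hop} = 0 ⇒ p_{Go} = 97/3 + (1/6)p_{Hop}.
Similarly p_{Hop} = 215/6 + (1/6)p_{Go}.
Solving the two reaction functions simultaneously: (1 − (1/6)(1/6))p_{Go} = 97/3 + (1/6)·(215/6), so (35/36)p_{Go} = 1379/36 and p_{Go} = 39.4.
Then p_{Hop} = 215/6 + (1/6)·39.4 = 42.4.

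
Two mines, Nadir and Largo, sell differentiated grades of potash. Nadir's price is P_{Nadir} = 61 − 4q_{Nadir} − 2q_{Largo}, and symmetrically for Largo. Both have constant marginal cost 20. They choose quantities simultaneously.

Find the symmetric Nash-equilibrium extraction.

Mine Nadir's profit: π = q_{Nadir}(61 − 4q_{Nadir} − 2q_{Largo}) − 20q_{Nadir}.
∂π/∂q_{Nadir} = 41 − 8q_{Nadir} − 2q_{Largo} = 0 ⇒ q_{Nadir} = 5.125 − 0.25q_{Largo}.
The game is symmetric, so in equilibrium q_{Largo} = q_{Nadir}: the reaction function gives 1.25q_{Nadir} = 5.125, hence q_{Nadir} = 4.1.

4.1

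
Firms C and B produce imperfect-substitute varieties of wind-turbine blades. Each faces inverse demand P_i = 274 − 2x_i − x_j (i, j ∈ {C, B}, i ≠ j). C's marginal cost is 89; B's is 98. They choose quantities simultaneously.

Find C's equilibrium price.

Firm C's profit: π = x_C(274 − 2x_C − x_B) − 89x_C.
∂π/∂x_C = 185 − 4x_C − x_B = 0 ⇒ x_C = 46.25 − 0.25x_B.
Similarly x_B = 44 − 0.25x_C.
Plugging x_B into C's best response: x_C = 46.25 − 0.25(44 − 0.25x_C) ⇒ 0.9375x_C = 35.25, so x_C = 37.6.
Then x_B = 44 − 0.25·37.6 = 34.6.
P_C = 274 − 2·37.6 − 34.6 = 164.2.

164.2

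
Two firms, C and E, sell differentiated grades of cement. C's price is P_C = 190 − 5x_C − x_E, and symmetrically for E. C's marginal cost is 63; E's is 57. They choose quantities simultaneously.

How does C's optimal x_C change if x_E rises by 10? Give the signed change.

-1

Firm C's profit: π = x_C(190 − 5x_C − x_E) − 63x_C.
∂π/∂x_C = 127 − 10x_C − x_E = 0 ⇒ x_C = 12.7 − 0.1x_E.
The reaction-function slope is −0.1, so a 10-unit rise in x_E moves x_C by −0.1 × 10 = −1. C's best response falls — the actions are strategic substitutes.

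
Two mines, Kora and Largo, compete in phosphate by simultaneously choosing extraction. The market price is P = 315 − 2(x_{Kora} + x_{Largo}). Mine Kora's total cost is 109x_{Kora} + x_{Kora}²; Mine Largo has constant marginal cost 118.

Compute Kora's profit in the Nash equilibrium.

1386.75

Mine Kora's profit: π = x_{Kora}(315 − 2(x_{Kora} + x_{Largo})) − 109x_{Kora} − x_{Kora}².
∂π/∂x_{Kora} = 206 − 6x_{Kora} − 2x_{Largo} = 0, so x_{Kora} = 103/3 − (1/3)x_{Largo}.
For Largo: ∂π/∂x_{Largo} = 197 − 4x_{Largo} − 2x_{Kora} = 0 ⇒ x_{Largo} = 49.25 − 0.5x_{Kora}.
Plugging x_{Largo} into Kora's best response: x_{Kora} = 103/3 − (1/3)(49.25 − 0.5x_{Kora}) ⇒ (5/6)x_{Kora} = 215/12, so x_{Kora} = 21.5.
Then x_{Largo} = 49.25 − 0.5·21.5 = 38.5.
Price P = 315 − 2·60 = 195.
Kora's profit: (195 − 109)·21.5 − (21.5)² = 1386.75.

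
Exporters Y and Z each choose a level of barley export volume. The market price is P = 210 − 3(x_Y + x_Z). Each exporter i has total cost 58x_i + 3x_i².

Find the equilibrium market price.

Exporter Y's profit: π = x_Y(210 − 3(x_Y + x_Z)) − 58x_Y − 3x_Y².
∂π/∂x_Y = 152 − 12x_Y − 3x_Z = 0, so x_Y = 38/3 − 0.25x_Z.
The game is symmetric, so in equilibrium x_Z = x_Y: the reaction function gives 1.25x_Y = 38/3, hence x_Y = 152/15.
Equilibrium price: P = 210 − 3·(304/15) = 149.2.

149.2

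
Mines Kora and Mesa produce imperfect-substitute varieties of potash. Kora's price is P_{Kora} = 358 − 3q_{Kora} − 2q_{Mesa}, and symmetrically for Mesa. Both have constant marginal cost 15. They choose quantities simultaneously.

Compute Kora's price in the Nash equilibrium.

Mine Kora's profit: π = q_{Kora}(358 − 3q_{Kora} − 2q_{Mesa}) − 15q_{Kora}.
∂π/∂q_{Kora} = 343 − 6q_{Kora} − 2q_{Mesa} = 0 ⇒ q_{Kora} = 343/6 − (1/3)q_{Mesa}.
Setting q_{Kora} = q_{Mesa} in the reaction function: q_{Kora} = 343/6 − (1/3)q_{Kora}, so q_{Kora} = (343/6) / (4/3) = 42.875.
P_{Kora} = 358 − 3·42.875 − 2·42.875 = 143.625.

143.625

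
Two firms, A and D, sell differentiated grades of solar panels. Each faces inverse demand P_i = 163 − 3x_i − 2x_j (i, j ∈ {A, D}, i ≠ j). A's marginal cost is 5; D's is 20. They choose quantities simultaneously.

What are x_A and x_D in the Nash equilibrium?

Firm A's profit: π = x_A(163 − 3x_A − 2x_D) − 5x_A.
∂π/∂x_A = 158 − 6x_A − 2x_D = 0 ⇒ x_A = 79/3 − (1/3)x_D.
Similarly x_D = 143/6 − (1/3)x_A.
Solving the two reaction functions simultaneously: (1 − (−1/3)(−1/3))x_A = 79/3 − (1/3)·(143/6), so (8/9)x_A = 331/18 and x_A = 20.6875.
Then x_D = 143/6 − (1/3)·20.6875 = 16.9375.

20.6875, 16.9375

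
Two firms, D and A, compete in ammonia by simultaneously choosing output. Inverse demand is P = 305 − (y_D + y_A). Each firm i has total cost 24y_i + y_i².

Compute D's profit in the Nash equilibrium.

6316.88

Firm D's profit: π = y_D(305 − (y_D + y_A)) − 24y_D − y_D².
∂π/∂y_D = 281 − 4y_D − y_A = 0, so y_D = 70.25 − 0.25y_A.
Setting y_D = y_A in the reaction function: y_D = 70.25 − 0.25y_D, so y_D = 70.25 / 1.25 = 56.2.
Price P = 305 − 112.4 = 192.6.
D's profit: (192.6 − 24)·56.2 − (56.2)² = 6316.88.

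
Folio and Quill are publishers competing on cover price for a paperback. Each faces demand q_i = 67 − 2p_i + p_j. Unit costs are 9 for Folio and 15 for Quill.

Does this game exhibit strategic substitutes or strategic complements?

Folio's profit: π = (p_{Folio} − 9)(67 − 2p_{Folio} + p_{Quill}).
∂π/∂p_{Folio} = 85 − 4p_{Folio} + p_{Quill} = 0 ⇒ p_{Folio} = 21.25 + 0.25p_{Quill}.
The best-response slope dp_{Folio}/dp_{Quill} = 0.25 > 0: the reaction function is upward-sloping, so the choices are strategic complements.

strategic complements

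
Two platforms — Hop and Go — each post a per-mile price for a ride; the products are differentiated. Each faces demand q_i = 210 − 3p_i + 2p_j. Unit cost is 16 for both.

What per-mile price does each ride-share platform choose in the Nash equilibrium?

64.5

Hop's profit: π = (p_{Hop} − 16)(210 − 3p_{Hop} + 2p_{Go}).
∂π/∂p_{Hop} = 258 − 6p_{Hop} + 2p_{Go} = 0 ⇒ p_{Hop} = 43 + (1/3)p_{Go}.
By symmetry p_{Go} = p_{Hop}; substituting into the reaction function, (2/3)p_{Hop} = 43 and p_{Hop} = 64.5.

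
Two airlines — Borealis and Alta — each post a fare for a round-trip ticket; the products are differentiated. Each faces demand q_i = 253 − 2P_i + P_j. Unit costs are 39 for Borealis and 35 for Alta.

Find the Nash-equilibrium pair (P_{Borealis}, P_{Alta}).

Borealis's profit: π = (P_{Borealis} − 39)(253 − 2P_{Borealis} + P_{Alta}).
∂π/∂P_{Borealis} = 331 − 4P_{Borealis} + P_{Alta} = 0 ⇒ P_{Borealis} = 82.75 + 0.25P_{Alta}.
Similarly P_{Alta} = 80.75 + 0.25P_{Borealis}.
Substituting the second reaction function into the first: P_{Borealis} = 82.75 + 0.25(80.75 + 0.25P_{Borealis}), which gives 0.9375P_{Borealis} = 102.9375 ⇒ P_{Borealis} = 109.8.
Then P_{Alta} = 80.75 + 0.25·109.8 = 108.2.

109.8, 108.2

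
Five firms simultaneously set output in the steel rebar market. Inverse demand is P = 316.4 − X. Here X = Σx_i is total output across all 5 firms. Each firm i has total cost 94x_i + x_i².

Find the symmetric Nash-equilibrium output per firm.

A representative firm's profit is π_i = x_i(316.4 − X) − 94x_i − x_i², with X = x_i + Σ_{j≠i} x_j.
First-order condition: 222.4 − 4x_i − Σ_{j≠i} x_j = 0.
With identical firms, set every x_j = x: then 222.4 − 4x − 4x = 0, i.e. x = 222.4/8 = 27.8.

27.8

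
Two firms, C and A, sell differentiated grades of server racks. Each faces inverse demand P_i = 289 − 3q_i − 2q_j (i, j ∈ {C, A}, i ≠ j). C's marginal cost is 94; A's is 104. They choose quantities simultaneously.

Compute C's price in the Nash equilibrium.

169

Firm C's profit: π = q_C(289 − 3q_C − 2q_A) − 94q_C.
∂π/∂q_C = 195 − 6q_C − 2q_A = 0 ⇒ q_C = 32.5 − (1/3)q_A.
Similarly q_A = 185/6 − (1/3)q_C.
Plugging q_A into C's best response: q_C = 32.5 − (1/3)(185/6 − (1/3)q_C) ⇒ (8/9)q_C = 200/9, so q_C = 25.
Then q_A = 185/6 − (1/3)·25 = 22.5.
P_C = 289 − 3·25 − 2·22.5 = 169.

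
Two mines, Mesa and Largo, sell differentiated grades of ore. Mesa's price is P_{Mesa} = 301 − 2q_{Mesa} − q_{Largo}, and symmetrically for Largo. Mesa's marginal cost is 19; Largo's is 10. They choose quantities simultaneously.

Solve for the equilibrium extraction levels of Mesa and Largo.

55.8, 58.8

Mine Mesa's profit: π = q_{Mesa}(301 − 2q_{Mesa} − q_{Largo}) − 19q_{Mesa}.
∂π/∂q_{Mesa} = 282 − 4q_{Mesa} − q_{Largo} = 0 ⇒ q_{Mesa} = 70.5 − 0.25q_{Largo}.
Similarly q_{Largo} = 72.75 − 0.25q_{Mesa}.
Solving the two reaction functions simultaneously: (1 − (−0.25)(−0.25))q_{Mesa} = 70.5 − 0.25·72.75, so 0.9375q_{Mesa} = 52.3125 and q_{Mesa} = 55.8.
Then q_{Largo} = 72.75 − 0.25·55.8 = 58.8.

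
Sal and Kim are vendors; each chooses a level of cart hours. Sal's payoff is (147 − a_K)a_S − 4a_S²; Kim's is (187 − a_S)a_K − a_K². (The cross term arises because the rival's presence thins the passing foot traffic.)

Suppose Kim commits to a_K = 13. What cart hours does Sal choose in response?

Expanding Sal's payoff: 147a_S − a_Ka_S − 4a_S².
∂π/∂a_S = 147 − a_K − 8a_S = 0, so a_S = 18.375 − 0.125a_K.
At a_K = 13: a_S = 18.375 − 0.125·13 = 16.75.

16.75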